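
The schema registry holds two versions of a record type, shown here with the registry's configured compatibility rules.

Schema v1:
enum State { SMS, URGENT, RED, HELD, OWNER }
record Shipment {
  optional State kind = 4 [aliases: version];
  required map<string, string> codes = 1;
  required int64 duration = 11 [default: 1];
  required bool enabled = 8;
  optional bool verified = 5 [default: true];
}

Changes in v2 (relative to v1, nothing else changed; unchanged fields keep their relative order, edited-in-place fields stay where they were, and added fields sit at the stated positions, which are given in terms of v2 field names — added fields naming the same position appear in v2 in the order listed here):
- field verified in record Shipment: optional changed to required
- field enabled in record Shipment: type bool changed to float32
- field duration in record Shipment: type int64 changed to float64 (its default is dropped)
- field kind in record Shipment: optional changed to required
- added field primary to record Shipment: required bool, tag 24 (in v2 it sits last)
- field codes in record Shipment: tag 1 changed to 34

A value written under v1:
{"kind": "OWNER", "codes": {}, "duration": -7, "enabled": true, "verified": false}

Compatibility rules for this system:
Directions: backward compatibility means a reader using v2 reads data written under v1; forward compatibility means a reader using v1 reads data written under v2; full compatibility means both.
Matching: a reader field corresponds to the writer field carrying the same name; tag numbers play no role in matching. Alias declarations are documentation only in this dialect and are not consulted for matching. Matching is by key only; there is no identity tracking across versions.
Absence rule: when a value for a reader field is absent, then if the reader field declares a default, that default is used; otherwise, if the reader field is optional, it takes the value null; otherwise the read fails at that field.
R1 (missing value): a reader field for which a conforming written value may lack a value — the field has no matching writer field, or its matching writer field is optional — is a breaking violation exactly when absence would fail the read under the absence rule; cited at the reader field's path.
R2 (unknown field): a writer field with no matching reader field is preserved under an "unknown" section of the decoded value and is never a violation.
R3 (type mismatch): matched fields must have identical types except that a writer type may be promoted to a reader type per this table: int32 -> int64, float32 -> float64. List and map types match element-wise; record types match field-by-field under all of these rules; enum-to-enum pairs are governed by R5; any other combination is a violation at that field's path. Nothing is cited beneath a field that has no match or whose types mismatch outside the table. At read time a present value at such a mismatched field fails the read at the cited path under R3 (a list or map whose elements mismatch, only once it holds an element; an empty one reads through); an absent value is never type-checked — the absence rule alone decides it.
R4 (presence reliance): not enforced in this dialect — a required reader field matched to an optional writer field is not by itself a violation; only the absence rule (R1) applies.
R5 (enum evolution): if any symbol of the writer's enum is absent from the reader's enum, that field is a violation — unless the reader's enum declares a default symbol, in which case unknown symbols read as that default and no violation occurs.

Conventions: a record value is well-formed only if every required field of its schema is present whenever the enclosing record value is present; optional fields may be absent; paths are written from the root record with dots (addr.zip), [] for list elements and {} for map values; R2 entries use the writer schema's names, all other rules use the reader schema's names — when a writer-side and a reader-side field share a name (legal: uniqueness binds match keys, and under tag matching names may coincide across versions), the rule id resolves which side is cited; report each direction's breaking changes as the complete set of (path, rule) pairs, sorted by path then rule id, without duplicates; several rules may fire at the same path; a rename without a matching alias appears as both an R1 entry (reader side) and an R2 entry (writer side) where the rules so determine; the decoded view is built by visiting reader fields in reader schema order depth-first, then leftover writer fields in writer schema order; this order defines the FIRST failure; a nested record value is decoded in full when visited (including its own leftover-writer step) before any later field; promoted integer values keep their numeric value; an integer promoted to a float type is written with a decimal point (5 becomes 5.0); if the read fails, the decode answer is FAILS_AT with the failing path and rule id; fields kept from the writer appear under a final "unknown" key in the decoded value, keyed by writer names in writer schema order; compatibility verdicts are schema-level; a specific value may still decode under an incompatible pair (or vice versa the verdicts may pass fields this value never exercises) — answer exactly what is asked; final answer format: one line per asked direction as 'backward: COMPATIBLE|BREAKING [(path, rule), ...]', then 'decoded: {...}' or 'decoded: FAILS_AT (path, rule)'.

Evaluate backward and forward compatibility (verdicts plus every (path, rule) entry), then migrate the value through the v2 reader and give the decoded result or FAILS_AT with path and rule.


backward: BREAKING [(duration, R3), (enabled, R3), (kind, R1), (primary, R1)]; forward: BREAKING [(duration, R3), (enabled, R3)]; decoded: FAILS_AT (duration, R3)

in Shipment below, arrows point writer -> reader
backward pass over Shipment, reader schema v2, writer schema v1:
  kind <- kind (State -> State, writer optional)
  codes <- codes (map<string, string> -> map<string, string>, writer required)
  duration <- duration (int64 -> float64, writer required)
  enabled <- enabled (bool -> float32, writer required)
  verified <- verified (bool -> bool, writer optional)
  primary has no writer counterpart
  rule R3 violated at duration
  rule R3 violated at enabled
  rule R1 violated at kind
  rule R1 violated at primary
  => backward: BREAKING (4)
forward pass over Shipment, reader schema v1, writer schema v2:
  kind <- kind (State -> State, writer required)
  codes <- codes (map<string, string> -> map<string, string>, writer required)
  duration <- duration (float64 -> int64, writer required)
  enabled <- enabled (float32 -> bool, writer required)
  verified <- verified (bool -> bool, writer required)
  writer primary: unknown to reader
  rule R3 violated at duration
  rule R3 violated at enabled
  => forward: BREAKING (2)
decode walk for Shipment under reader schema v2:
  kind := "OWNER"
  codes := {}
  read fails at duration under R3
  => FAILS_AT (duration, R3)


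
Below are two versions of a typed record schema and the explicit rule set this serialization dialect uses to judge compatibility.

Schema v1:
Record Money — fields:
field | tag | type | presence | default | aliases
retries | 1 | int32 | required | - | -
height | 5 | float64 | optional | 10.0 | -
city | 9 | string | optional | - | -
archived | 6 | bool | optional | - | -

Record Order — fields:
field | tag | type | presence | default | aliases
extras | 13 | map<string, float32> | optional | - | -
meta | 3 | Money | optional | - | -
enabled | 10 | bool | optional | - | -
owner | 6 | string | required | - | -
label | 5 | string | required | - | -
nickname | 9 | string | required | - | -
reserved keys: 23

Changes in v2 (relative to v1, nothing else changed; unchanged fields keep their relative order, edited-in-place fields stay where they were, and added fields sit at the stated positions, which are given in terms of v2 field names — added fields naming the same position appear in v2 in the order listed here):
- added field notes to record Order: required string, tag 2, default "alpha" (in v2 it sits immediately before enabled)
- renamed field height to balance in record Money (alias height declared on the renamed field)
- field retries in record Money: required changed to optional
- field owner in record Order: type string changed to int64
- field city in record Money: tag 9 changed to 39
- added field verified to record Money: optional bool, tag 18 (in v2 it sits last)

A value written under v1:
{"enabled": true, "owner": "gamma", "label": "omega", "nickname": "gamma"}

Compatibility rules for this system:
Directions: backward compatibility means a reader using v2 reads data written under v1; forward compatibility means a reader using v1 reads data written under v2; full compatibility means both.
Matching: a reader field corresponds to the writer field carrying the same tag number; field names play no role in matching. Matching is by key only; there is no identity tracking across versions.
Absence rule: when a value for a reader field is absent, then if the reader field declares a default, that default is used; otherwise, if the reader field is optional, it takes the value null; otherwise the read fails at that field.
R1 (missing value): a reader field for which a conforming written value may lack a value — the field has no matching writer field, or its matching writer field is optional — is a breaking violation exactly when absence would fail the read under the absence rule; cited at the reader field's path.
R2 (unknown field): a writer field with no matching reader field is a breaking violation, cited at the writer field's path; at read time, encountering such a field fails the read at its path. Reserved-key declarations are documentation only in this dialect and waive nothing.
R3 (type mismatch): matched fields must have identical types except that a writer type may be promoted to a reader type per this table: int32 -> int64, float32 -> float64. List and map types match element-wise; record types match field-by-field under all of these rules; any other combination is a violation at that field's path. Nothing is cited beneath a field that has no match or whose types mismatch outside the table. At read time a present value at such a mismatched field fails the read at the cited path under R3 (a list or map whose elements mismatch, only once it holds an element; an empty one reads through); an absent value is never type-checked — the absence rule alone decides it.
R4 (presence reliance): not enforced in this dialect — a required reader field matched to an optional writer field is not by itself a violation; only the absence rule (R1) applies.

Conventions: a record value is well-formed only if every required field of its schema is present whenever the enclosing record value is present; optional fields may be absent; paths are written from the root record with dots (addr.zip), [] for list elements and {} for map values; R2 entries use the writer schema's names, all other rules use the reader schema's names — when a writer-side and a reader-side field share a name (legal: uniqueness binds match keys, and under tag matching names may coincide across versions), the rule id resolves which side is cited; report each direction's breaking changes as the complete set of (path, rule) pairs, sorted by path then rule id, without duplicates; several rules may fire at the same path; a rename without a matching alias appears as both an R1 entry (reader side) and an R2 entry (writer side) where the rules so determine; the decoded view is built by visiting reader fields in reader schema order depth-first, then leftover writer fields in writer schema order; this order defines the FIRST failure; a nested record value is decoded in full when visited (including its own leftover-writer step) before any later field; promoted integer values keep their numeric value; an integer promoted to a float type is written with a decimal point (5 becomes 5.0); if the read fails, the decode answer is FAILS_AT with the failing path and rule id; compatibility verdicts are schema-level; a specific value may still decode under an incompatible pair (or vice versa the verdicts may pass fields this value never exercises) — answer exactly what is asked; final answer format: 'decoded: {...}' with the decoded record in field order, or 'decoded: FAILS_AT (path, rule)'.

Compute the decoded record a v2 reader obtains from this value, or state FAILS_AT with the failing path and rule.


the writer's type comes first in each Order pair
decode walk for Order under reader schema v2:
  extras := null (not supplied -> null)
  meta := null (not supplied -> null)
  notes := "alpha" (no value, default fills)
  enabled := true
  read fails at owner under R3
  => FAILS_AT (owner, R3)
ruling out the remaining Order differences:
  added field notes to record Order: required string, tag 2, default "alpha" (in v2 it sits immediately before enabled) -> shifts the Order verdicts, not this decode
  renamed field height to balance in record Money (alias height declared on the renamed field) -> no rule fires on it and the decoded Order view is identical with or without it
  field retries in record Money: required changed to optional -> shifts the Order verdicts, not this decode
  field city in record Money: tag 9 changed to 39 -> shifts the Order verdicts, not this decode
  added field verified to record Money: optional bool, tag 18 (in v2 it sits last) -> shifts the Order verdicts, not this decode

decoded: FAILS_AT (owner, R3)


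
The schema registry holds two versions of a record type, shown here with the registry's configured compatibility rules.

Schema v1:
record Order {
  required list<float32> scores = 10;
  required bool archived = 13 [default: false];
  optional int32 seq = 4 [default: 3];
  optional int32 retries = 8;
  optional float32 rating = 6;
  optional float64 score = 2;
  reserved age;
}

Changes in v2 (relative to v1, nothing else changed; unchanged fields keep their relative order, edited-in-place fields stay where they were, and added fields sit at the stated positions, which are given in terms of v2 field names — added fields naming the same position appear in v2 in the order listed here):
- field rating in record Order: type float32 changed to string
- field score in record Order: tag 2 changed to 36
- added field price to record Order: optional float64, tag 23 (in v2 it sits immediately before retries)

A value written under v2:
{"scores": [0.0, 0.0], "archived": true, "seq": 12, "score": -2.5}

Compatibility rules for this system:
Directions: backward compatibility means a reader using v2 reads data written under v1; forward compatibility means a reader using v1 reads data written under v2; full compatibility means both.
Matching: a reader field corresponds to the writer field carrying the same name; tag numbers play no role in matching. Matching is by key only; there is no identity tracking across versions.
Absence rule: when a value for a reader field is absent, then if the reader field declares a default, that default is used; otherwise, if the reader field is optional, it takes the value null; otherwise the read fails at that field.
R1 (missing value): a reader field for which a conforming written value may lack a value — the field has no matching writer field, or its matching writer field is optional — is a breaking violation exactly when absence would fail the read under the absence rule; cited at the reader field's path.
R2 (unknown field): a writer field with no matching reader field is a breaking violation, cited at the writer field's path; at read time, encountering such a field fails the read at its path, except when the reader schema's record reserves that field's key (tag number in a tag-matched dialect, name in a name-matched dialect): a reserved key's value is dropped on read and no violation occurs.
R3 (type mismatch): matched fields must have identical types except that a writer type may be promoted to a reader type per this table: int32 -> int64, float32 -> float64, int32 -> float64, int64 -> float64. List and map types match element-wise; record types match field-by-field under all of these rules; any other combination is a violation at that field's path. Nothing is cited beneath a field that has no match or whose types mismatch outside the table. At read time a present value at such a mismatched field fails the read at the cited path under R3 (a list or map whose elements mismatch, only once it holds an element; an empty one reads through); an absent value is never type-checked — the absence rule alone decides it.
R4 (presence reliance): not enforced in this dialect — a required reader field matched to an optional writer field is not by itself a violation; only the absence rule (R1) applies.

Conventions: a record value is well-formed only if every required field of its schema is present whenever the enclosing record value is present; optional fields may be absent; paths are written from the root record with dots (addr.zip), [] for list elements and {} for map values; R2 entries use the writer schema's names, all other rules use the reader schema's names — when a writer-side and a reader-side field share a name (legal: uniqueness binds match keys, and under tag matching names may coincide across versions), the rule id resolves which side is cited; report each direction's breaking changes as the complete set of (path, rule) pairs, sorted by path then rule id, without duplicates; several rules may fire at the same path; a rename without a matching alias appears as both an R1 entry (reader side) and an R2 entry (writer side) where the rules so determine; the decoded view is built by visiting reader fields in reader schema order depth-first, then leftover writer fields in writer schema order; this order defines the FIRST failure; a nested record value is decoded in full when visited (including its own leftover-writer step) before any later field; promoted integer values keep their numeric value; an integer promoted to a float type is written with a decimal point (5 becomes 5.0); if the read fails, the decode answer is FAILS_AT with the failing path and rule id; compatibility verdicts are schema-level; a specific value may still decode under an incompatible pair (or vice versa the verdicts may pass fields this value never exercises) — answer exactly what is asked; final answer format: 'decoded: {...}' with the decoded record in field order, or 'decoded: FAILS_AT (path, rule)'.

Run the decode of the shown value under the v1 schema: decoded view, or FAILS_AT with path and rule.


in Order below, arrows point writer -> reader
decode (reader v1):
  scores := [0.0, 0.0]
  archived := true
  seq := 12
  retries := null (not supplied -> null)
  rating := null (not supplied -> null)
  score := -2.5
  => decoded: {"scores": [0.0, 0.0], "archived": true, "seq": 12, "retries": null, "rating": null, "score": -2.5}
checking off the Order differences that do not matter here:
  field rating in record Order: type float32 changed to string -> schema-level compatibility only; this Order value's decode is unchanged
  field score in record Order: tag 2 changed to 36 -> triggers nothing under the printed rules; the Order answer is the same either way
  added field price to record Order: optional float64, tag 23 (in v2 it sits immediately before retries) -> schema-level compatibility only; this Order value's decode is unchanged

decoded: {"scores": [0.0, 0.0], "archived": true, "seq": 12, "retries": null, "rating": null, "score": -2.5}


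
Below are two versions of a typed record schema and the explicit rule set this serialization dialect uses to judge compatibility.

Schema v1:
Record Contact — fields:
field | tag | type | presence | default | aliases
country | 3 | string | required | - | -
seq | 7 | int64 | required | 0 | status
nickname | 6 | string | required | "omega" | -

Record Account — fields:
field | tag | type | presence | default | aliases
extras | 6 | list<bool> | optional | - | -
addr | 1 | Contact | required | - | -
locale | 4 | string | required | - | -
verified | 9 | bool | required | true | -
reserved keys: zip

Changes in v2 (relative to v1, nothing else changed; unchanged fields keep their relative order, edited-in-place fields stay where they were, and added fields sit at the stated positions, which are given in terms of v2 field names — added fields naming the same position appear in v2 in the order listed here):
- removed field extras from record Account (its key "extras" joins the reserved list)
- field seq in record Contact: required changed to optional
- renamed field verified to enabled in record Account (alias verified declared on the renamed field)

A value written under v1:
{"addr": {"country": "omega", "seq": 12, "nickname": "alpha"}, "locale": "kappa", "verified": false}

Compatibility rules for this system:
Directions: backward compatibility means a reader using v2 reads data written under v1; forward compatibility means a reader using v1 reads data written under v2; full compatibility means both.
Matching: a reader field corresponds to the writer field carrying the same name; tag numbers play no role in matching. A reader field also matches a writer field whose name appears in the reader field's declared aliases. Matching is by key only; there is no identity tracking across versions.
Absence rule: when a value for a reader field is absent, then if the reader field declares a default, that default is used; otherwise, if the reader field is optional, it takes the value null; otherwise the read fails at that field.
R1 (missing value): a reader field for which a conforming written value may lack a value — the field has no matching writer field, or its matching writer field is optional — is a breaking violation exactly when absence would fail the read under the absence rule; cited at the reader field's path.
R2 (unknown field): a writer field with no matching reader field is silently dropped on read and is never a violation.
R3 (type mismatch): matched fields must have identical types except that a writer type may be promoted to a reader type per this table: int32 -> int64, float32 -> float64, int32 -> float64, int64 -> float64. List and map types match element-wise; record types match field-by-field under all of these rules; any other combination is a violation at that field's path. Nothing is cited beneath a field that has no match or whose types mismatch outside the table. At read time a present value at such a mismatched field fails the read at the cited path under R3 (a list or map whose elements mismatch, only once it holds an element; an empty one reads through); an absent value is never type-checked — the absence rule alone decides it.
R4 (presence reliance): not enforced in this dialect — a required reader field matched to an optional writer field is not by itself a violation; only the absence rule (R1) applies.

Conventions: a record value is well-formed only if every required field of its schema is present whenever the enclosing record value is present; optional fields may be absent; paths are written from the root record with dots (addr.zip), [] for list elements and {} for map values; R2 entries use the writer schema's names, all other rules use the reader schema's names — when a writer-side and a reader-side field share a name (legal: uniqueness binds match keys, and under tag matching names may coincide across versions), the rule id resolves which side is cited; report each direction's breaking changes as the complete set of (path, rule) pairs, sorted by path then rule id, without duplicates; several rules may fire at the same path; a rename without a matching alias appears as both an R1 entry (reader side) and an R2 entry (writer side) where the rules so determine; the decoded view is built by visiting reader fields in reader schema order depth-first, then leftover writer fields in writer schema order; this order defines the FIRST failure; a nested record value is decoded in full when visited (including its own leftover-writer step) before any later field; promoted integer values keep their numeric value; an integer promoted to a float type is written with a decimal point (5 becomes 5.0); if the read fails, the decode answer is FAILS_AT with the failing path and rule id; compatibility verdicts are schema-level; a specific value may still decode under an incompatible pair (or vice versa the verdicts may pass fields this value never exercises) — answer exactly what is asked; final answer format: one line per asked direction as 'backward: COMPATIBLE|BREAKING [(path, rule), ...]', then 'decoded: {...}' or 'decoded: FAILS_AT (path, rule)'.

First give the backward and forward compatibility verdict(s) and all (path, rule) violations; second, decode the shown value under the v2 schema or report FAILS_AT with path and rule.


backward: COMPATIBLE []; forward: COMPATIBLE []; decoded: {"addr": {"country": "omega", "seq": 12, "nickname": "alpha"}, "locale": "kappa", "enabled": false}

arrows below run writer -> reader for Account
backward for Account (reader v2, writer v1):
  addr: paired with writer addr (Contact -> Contact; writer required)
  locale: paired with writer locale (string -> string; writer required)
  enabled: paired with writer verified (bool -> bool; writer required)
  leftover writer field: extras
  addr.country: paired with writer addr.country (string -> string; writer required)
  addr.seq: paired with writer addr.seq (int64 -> int64; writer required)
  addr.nickname: paired with writer addr.nickname (string -> string; writer required)
  => backward: COMPATIBLE
forward for Account (reader v1, writer v2):
  no writer field matches reader extras
  addr: paired with writer addr (Contact -> Contact; writer required)
  locale: paired with writer locale (string -> string; writer required)
  no writer field matches reader verified
  leftover writer field: enabled
  addr.country: paired with writer addr.country (string -> string; writer required)
  addr.seq: paired with writer addr.seq (int64 -> int64; writer optional)
  addr.nickname: paired with writer addr.nickname (string -> string; writer required)
  => forward: COMPATIBLE
decode (reader v2):
  addr.country := "omega"
  addr.seq := 12
  addr.nickname := "alpha"
  locale := "kappa"
  enabled := false (from writer verified)
  => decoded: {"addr": {"country": "omega", "seq": 12, "nickname": "alpha"}, "locale": "kappa", "enabled": false}


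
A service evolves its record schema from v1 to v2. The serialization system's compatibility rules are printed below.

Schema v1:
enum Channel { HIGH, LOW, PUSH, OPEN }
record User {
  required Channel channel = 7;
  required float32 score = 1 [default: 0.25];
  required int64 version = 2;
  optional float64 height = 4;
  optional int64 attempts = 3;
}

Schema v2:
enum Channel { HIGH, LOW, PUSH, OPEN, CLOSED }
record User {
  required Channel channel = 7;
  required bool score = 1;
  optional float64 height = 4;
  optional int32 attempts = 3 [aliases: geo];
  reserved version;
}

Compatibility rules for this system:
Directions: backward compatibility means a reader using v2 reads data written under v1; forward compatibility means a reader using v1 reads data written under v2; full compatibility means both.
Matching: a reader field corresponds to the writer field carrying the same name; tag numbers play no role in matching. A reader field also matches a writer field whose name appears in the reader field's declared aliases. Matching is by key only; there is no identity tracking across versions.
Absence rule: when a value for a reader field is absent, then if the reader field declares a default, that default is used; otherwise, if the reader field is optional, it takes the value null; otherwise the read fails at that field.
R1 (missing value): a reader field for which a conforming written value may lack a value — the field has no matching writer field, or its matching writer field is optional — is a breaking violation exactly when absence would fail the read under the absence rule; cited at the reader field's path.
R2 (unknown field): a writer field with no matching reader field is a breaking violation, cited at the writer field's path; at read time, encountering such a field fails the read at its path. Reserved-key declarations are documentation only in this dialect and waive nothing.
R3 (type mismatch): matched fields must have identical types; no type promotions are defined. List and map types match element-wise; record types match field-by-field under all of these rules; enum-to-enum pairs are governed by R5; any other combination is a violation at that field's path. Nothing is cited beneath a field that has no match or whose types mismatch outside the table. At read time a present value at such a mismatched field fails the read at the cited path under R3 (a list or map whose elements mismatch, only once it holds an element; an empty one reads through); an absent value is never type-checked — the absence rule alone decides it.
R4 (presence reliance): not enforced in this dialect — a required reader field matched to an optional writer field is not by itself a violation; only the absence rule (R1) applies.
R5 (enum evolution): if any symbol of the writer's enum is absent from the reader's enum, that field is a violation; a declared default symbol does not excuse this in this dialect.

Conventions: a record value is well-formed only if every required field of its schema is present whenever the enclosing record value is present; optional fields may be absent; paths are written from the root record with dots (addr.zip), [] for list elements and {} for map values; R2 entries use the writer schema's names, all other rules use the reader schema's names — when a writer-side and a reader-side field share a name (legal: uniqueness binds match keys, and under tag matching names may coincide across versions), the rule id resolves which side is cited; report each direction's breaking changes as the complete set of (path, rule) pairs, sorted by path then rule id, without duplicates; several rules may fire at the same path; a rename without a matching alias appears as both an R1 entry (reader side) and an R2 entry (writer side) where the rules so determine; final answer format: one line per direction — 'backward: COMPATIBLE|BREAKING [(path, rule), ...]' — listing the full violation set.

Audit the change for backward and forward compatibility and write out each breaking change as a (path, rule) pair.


each type pair in User: writer, then reader
backward analysis of User with v2 as reader and v1 as writer:
  channel <- channel (Channel -> Channel, writer required)
  score <- score (float32 -> bool, writer required)
  height <- height (float64 -> float64, writer optional)
  attempts <- attempts (int64 -> int32, writer optional)
  writer version: unknown to reader
  breaking: (attempts, R3)
  breaking: (score, R3)
  breaking: (version, R2)
  backward on User therefore BREAKING (3)
forward analysis of User with v1 as reader and v2 as writer:
  channel <- channel (Channel -> Channel, writer required)
  score <- score (bool -> float32, writer required)
  version: no writer-side match
  height <- height (float64 -> float64, writer optional)
  attempts <- attempts (int32 -> int64, writer optional)
  breaking: (attempts, R3)
  breaking: (channel, R5)
  breaking: (score, R3)
  breaking: (version, R1)
  forward on User therefore BREAKING (4)

backward: BREAKING [(attempts, R3), (score, R3), (version, R2)]; forward: BREAKING [(attempts, R3), (channel, R5), (score, R3), (version, R1)]


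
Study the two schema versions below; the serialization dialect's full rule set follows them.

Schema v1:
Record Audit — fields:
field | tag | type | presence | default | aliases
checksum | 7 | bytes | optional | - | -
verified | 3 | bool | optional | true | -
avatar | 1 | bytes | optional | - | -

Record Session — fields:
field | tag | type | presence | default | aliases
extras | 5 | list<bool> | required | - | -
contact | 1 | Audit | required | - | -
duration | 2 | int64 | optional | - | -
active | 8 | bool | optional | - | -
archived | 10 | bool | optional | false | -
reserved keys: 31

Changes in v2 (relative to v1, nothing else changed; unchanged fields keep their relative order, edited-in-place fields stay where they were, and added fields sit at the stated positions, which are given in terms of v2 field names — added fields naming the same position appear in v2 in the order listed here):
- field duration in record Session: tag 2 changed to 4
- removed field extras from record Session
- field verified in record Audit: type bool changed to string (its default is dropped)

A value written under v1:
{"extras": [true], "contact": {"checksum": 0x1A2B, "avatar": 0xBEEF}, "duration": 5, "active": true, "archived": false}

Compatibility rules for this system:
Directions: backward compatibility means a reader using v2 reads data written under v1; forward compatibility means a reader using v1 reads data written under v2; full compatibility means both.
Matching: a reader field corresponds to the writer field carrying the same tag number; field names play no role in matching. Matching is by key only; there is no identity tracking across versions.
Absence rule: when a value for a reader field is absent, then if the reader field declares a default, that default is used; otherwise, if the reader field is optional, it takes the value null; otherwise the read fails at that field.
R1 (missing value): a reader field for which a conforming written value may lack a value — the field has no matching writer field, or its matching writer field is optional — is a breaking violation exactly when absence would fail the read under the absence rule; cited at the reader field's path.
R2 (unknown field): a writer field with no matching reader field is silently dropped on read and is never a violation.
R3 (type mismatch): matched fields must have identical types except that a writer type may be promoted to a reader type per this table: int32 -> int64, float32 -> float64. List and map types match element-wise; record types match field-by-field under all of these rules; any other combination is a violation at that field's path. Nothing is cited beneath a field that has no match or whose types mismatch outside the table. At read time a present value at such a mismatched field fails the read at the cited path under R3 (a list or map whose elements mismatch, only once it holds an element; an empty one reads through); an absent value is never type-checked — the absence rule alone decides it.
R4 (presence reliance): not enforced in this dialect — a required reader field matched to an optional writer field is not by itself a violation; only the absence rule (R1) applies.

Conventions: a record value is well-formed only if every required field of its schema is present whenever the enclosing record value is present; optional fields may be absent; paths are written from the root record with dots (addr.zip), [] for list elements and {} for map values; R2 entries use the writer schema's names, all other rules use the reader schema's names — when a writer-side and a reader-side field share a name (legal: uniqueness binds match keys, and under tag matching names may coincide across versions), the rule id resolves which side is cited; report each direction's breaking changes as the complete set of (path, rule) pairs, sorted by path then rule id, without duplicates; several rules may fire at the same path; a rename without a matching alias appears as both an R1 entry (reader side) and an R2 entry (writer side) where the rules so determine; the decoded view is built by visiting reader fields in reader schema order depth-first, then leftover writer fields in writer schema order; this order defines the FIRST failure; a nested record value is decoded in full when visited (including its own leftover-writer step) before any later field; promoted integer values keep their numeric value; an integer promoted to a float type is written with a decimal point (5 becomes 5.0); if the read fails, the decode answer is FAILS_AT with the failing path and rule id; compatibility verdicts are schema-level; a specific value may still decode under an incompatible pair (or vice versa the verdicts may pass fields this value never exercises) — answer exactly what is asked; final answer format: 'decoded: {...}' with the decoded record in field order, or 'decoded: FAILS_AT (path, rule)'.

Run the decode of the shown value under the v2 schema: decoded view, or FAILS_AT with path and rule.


the writer's type comes first in each Session pair
migrating the Session value to v2:
  contact.checksum := 0x1A2B
  contact.verified := null (missing; optional => null)
  contact.avatar := 0xBEEF
  duration := null (missing; optional => null)
  active := true
  archived := false
  writer extras: no reader field; dropped
  writer duration: no reader field; dropped
  => decoded: {"contact": {"checksum": 0x1A2B, "verified": null, "avatar": 0xBEEF}, "duration": null, "active": true, "archived": false}

decoded: {"contact": {"checksum": 0x1A2B, "verified": null, "avatar": 0xBEEF}, "duration": null, "active": true, "archived": false}


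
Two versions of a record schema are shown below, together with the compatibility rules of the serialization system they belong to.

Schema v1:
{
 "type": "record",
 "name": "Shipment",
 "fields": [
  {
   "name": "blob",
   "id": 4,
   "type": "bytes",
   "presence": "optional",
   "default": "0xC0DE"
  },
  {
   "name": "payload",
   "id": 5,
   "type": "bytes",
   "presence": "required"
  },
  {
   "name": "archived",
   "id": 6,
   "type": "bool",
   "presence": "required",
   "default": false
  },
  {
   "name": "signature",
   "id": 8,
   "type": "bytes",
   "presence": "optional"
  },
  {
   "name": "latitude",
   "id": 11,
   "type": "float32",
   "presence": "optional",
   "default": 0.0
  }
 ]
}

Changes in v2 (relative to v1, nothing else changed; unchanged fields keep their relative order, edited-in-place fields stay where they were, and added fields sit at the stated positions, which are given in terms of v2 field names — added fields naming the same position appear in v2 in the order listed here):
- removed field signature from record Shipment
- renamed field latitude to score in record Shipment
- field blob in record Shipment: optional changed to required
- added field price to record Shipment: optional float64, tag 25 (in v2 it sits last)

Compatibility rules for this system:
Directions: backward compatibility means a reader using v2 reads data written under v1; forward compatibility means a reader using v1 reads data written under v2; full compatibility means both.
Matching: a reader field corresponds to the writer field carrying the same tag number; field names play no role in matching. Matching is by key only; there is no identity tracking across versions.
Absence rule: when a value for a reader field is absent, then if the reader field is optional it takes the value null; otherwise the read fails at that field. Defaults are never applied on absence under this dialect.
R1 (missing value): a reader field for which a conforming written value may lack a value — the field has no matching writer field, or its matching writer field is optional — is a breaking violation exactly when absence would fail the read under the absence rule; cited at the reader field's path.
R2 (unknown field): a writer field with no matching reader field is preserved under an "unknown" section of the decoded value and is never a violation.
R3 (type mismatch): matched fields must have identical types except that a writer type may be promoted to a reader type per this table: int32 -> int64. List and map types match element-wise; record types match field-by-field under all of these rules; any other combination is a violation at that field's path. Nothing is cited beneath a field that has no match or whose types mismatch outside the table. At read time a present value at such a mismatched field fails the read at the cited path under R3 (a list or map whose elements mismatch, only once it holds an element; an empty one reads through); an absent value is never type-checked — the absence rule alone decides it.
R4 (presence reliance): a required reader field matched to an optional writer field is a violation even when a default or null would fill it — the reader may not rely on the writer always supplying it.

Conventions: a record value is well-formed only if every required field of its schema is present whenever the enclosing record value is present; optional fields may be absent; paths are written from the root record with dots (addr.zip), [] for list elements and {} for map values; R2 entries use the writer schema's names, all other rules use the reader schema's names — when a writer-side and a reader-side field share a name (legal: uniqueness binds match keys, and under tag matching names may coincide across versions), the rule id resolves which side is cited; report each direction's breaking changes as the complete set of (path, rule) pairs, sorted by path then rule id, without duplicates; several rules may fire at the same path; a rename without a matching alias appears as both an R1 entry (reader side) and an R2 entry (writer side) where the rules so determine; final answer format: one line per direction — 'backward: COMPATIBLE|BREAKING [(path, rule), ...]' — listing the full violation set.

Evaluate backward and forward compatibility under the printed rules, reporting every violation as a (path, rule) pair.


each type pair in Shipment: writer, then reader
backward for Shipment (reader v2, writer v1):
  blob: paired with writer blob (bytes -> bytes; writer optional)
  payload: paired with writer payload (bytes -> bytes; writer required)
  archived: paired with writer archived (bool -> bool; writer required)
  score: paired with writer latitude (float32 -> float32; writer optional)
  price: no writer match
  signature (writer side), unknown to reader
  rule R1 violated at blob
  rule R4 violated at blob
  => backward verdict for Shipment: BREAKING, 2 violation(s)
forward for Shipment (reader v1, writer v2):
  blob: paired with writer blob (bytes -> bytes; writer required)
  payload: paired with writer payload (bytes -> bytes; writer required)
  archived: paired with writer archived (bool -> bool; writer required)
  signature: no writer match
  latitude: paired with writer score (float32 -> float32; writer optional)
  price (writer side), unknown to reader
  nothing fires on Shipment: forward is COMPATIBLE

backward: BREAKING [(blob, R1), (blob, R4)]; forward: COMPATIBLE []
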